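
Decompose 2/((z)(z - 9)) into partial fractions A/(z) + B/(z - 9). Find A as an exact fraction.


Step 1: Multiply both sides by (z) and set z = 0
Step 2: A = 2 / (0 - 9)
Step 3: A = 2 / (-9)
Step 4: A = -2/9

-2/9


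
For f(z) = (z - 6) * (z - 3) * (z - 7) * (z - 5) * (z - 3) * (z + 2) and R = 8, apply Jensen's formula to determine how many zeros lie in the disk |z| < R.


Jensen's formula: (1/2pi)*integral log|f(Re^it)|dt = log|f(0)| + sum_{|a_k|<R} log(R/|a_k|)
Step 1: f(0) = (-6) * (-3) * (-7) * (-5) * (-3) * 2 = -3780
Step 2: log|f(0)| = log|6| + log|3| + log|7| + log|5| + log|3| + log|-2| = 8.2375
Step 3: Zeros inside |z| < 8: 6, 3, 7, 5, 3, -2
Step 4: Jensen sum = log(8/6) + log(8/3) + log(8/7) + log(8/5) + log(8/3) + log(8/2) = 4.2392
Step 5: n(R) = number of terms in the Jensen sum = count of zeros inside |z| < 8 = 6

6


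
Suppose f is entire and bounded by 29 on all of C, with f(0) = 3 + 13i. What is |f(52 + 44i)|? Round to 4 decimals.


Step 1: By Liouville's theorem, a bounded entire function is constant.
Step 2: f(z) = f(0) = 3 + 13i for all z.
Step 3: |f(w)| = |3 + 13i| = sqrt(9 + 169)
Step 4: = 13.3417

13.3417


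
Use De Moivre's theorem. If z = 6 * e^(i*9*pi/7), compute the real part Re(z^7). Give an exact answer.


Step 1: By De Moivre's theorem, z^7 = 6^7 * e^(i*7*9*pi/7) = 279936 * (cos(9*pi) + i*sin(9*pi))
Step 2: |z|^7 = 6^7 = 279936
Step 3: Reduce the angle mod 2*pi: 9*pi - 8*pi = pi
Step 4: cos(pi) = -1
Step 5: Re(z^7) = 279936 * (-1) = -279936

-279936


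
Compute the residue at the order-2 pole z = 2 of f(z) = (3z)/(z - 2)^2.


Step 1: Pole of order 2 at z = 2
Step 2: Res = lim d/dz [(z - 2)^2 * f(z)] as z -> 2
Step 3: (z - 2)^2 * f(z) = 3z
Step 4: d/dz[3z] = 3

3


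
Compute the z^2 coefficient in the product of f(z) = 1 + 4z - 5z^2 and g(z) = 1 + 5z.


Step 1: z^2 term in f*g comes from: (1)*(0) + (4z)*(5z) + (-5z^2)*(1)
Step 2: = 0 + 20 - 5
Step 3: = 15

15


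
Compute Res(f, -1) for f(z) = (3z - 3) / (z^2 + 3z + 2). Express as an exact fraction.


Step 1: Q(z) = z^2 + 3z + 2 = (z + 1)(z + 2)
Step 2: Q'(z) = 2z + 3
Step 3: Q'(-1) = 1, P(-1) = -6
Step 4: Res = P(-1)/Q'(-1) = -6/1 = -6

-6


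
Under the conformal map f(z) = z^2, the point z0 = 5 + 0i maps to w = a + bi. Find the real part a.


Step 1: z0 = 5 + 0i
Step 2: z0^2 = 5^2 - 0^2 + 0i
Step 3: real part = 25 - 0 = 25

25


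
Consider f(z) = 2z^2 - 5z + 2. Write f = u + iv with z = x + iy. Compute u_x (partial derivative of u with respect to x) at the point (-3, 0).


Step 1: f(z) = 2(x+iy)^2 - 5(x+iy) + 2
Step 2: u = 2(x^2 - y^2) - 5x + 2
Step 3: u_x = 4x - 5
Step 4: At (-3, 0): u_x = -12 - 5 = -17

-17


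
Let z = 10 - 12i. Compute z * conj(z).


Step 1: conj(z) = 10 + 12i
Step 2: z * conj(z) = 10^2 + (-12)^2
Step 3: = 100 + 144 = 244

244


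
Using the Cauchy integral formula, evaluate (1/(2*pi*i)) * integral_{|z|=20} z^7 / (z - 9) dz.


Step 1: f(z) = z^7, a = 9 is inside |z| = 20
Step 2: By Cauchy integral formula: (1/(2pi*i)) * integral = f(a)
Step 3: f(9) = 9^7 = 4782969

4782969


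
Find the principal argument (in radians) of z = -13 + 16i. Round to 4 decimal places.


Step 1: z = -13 + 16i
Step 2: arg(z) = atan2(16, -13)
Step 3: arg(z) = 2.2531

2.2531


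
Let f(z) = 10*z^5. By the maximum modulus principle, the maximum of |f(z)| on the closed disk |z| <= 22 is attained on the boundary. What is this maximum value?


Step 1: On |z| = 22, |f(z)| = 10 * |z|^5 = 10 * 22^5
Step 2: By maximum modulus principle, maximum is on boundary.
Step 3: Maximum = 10 * 5153632 = 51536320

51536320


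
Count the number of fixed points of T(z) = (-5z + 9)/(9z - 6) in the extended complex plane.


Step 1: Fixed points satisfy T(z) = z
Step 2: 9z^2 - z - 9 = 0
Step 3: Discriminant = (-1)^2 - 4*9*(-9) = 325
Step 4: Number of fixed points = 2

2


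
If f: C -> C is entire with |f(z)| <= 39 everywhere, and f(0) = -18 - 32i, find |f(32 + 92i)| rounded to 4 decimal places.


Step 1: By Liouville's theorem, a bounded entire function is constant.
Step 2: f(z) = f(0) = -18 - 32i for all z.
Step 3: |f(w)| = |-18 - 32i| = sqrt(324 + 1024)
Step 4: = 36.7151

36.7151


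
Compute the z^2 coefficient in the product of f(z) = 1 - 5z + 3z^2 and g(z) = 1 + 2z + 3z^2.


Step 1: z^2 term in f*g comes from: (1)*(3z^2) + (-5z)*(2z) + (3z^2)*(1)
Step 2: = 3 - 10 + 3
Step 3: = -4

-4


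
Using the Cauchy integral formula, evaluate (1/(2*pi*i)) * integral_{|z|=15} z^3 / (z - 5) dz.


Step 1: f(z) = z^3, a = 5 is inside |z| = 15
Step 2: By Cauchy integral formula: (1/(2pi*i)) * integral = f(a)
Step 3: f(5) = 5^3 = 125

125


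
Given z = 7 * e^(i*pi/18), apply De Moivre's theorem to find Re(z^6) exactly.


Step 1: By De Moivre's theorem, z^6 = 7^6 * e^(i*6*pi/18) = 117649 * (cos(pi/3) + i*sin(pi/3))
Step 2: |z|^6 = 7^6 = 117649
Step 3: The angle pi/3 already lies in [0, 2*pi)
Step 4: cos(pi/3) = 1/2
Step 5: Re(z^6) = 117649 * 1/2 = 117649/2

117649/2


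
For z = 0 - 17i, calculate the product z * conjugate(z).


Step 1: conj(z) = 0 + 17i
Step 2: z * conj(z) = 0^2 + (-17)^2
Step 3: = 0 + 289 = 289

289


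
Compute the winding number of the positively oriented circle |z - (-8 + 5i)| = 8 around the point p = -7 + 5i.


Step 1: Center c = (-8, 5), radius = 8
Step 2: |p - c|^2 = 1^2 + 0^2 = 1
Step 3: r^2 = 64
Step 4: |p-c| < r so winding number = 1

1


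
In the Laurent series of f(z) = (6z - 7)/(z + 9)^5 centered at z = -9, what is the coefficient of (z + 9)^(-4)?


Step 1: Write the numerator in powers of (z + 9): 6z - 7 = 6(z + 9) + (6*(-9) - 7) = 6(z + 9) - 61
Step 2: Divide by (z + 9)^5: f(z) = -61(z + 9)^(-5) + 6(z + 9)^(-4)
Step 3: This finite sum is the Laurent series of f about z = -9.
Step 4: Coefficient of (z + 9)^(-4) = coefficient of (z + 9) in the re-centred numerator = 6

6


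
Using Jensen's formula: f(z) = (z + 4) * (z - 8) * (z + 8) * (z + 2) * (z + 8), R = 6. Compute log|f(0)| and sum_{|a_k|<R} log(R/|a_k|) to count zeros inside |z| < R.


Jensen's formula: (1/2pi)*integral log|f(Re^it)|dt = log|f(0)| + sum_{|a_k|<R} log(R/|a_k|)
Step 1: f(0) = 4 * (-8) * 8 * 2 * 8 = -4096
Step 2: log|f(0)| = log|-4| + log|8| + log|-8| + log|-2| + log|-8| = 8.3178
Step 3: Zeros inside |z| < 6: -4, -2
Step 4: Jensen sum = log(6/4) + log(6/2) = 1.5041
Step 5: n(R) = number of terms in the Jensen sum = count of zeros inside |z| < 6 = 2

2


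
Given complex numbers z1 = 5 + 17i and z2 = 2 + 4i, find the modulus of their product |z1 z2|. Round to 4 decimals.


Step 1: |z1| = sqrt(5^2 + 17^2) = sqrt(314)
Step 2: |z2| = sqrt(2^2 + 4^2) = sqrt(20)
Step 3: |z1*z2| = |z1|*|z2| = sqrt(314) * sqrt(20) = sqrt(314 * 20) = sqrt(6280)
Step 4: = 79.2465

79.2465


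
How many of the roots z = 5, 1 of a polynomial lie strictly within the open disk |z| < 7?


Step 1: Check each root:
  z = 5: |5| = 5 < 7
  z = 1: |1| = 1 < 7
Step 2: Count = 2

2


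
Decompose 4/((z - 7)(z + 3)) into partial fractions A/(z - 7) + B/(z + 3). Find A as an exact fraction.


Step 1: Multiply both sides by (z - 7) and set z = 7
Step 2: A = 4 / (7 + 3)
Step 3: A = 4 / 10
Step 4: A = 2/5

2/5


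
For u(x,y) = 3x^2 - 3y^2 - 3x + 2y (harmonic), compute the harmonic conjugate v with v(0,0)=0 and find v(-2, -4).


Step 1: v_x = -u_y = 6y - 2
Step 2: v_y = u_x = 6x - 3
Step 3: v = 6xy - 2x - 3y + C
Step 4: v(0,0) = 0 => C = 0
Step 5: v(-2, -4) = 64

64


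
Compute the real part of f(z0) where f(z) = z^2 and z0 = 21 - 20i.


Step 1: z0 = 21 - 20i
Step 2: z0^2 = 21^2 - (-20)^2 - 840i
Step 3: real part = 441 - 400 = 41

41


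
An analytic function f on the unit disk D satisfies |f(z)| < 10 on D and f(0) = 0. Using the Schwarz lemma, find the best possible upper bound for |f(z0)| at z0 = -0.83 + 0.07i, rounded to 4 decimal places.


Step 1: g = f/10 maps D -> D with g(0) = 0, so by the Schwarz lemma |g(z)| <= |z|, i.e. |f(z)| <= 10|z|; this is sharp (f(z) = 10z).
Step 2: |z0|^2 = (-0.83)^2 + 0.07^2 = 0.6938
Step 3: |z0| = sqrt(0.6938) = 0.832947
Step 4: Best bound = 10 * |z0| = 10 * 0.832947 = 8.3295

8.3295


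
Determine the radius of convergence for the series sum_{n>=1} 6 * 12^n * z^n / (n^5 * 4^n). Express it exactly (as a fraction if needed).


Step 1: General term a_n = 6 * 12^n / (n^5 * 4^n)
Step 2: By the root test, |a_n|^(1/n) = 6^(1/n) * 12 / (n^(5/n) * 4) -> 12/4 as n -> infinity (since 6^(1/n) -> 1 and n^(5/n) -> 1)
Step 3: R = 1/lim|a_n|^(1/n) = 4/12 = 1/3

1/3


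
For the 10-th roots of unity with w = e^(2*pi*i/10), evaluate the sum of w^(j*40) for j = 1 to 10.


Step 1: The sum sum_{j=1}^{n} w^(k*j) equals n if n | k, else 0.
Step 2: Here n = 10, k = 40
Step 3: Does n divide k? 10 | 40 -> True
Step 4: Sum = 10

10


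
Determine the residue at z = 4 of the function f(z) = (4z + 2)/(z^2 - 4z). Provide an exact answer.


Step 1: Q(z) = z^2 - 4z = (z - 4)(z)
Step 2: Q'(z) = 2z - 4
Step 3: Q'(4) = 4, P(4) = 18
Step 4: Res = P(4)/Q'(4) = 18/4 = 9/2

9/2


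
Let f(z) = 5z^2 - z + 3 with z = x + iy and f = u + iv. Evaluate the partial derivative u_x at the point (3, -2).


Step 1: f(z) = 5(x+iy)^2 - (x+iy) + 3
Step 2: u = 5(x^2 - y^2) - x + 3
Step 3: u_x = 10x - 1
Step 4: At (3, -2): u_x = 30 - 1 = 29

29


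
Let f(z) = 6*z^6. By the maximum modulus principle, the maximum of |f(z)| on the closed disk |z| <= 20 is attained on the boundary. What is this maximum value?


Step 1: On |z| = 20, |f(z)| = 6 * |z|^6 = 6 * 20^6
Step 2: By maximum modulus principle, maximum is on boundary.
Step 3: Maximum = 6 * 64000000 = 384000000

384000000


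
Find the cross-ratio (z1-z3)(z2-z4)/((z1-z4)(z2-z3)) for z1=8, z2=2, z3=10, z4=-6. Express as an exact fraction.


Step 1: (z1-z3)(z2-z4) = (-2) * 8 = -16
Step 2: (z1-z4)(z2-z3) = 14 * (-8) = -112
Step 3: Cross-ratio = 16/112 = 1/7

1/7


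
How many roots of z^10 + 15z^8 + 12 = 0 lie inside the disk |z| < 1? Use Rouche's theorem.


Step 1: On |z| = 1 the three terms have sizes |z^10| = 1^10 = 1, |15z^8| = 15*1^8 = 15, |12| = 12
Step 2: The dominant term is g(z) = 15z^8; let h(z) = z^10 + 12 so f = g + h
Step 3: On |z| = 1: |g| = 15 and |h| <= 1 + 12 = 13
Step 4: Since 15 > 13, |h| < |g| on |z| = 1, so by Rouche f has the same number of zeros as g inside |z| < 1
Step 5: g(z) = 15z^8 has 8 zeros (at the origin, multiplicity 8) inside |z| < 1. Answer = 8

8


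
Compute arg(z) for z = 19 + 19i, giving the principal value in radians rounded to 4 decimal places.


Step 1: z = 19 + 19i
Step 2: arg(z) = atan2(19, 19)
Step 3: arg(z) = 0.7854

0.7854


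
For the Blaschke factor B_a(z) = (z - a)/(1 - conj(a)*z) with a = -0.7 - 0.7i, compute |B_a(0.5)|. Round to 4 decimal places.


Step 1: Numerator z0 - a = 0.5 - (-0.7 - 0.7i) = 1.2 + 0.7i
Step 2: Denominator 1 - conj(a)*z0 = 1 - (-0.7 + 0.7i)*0.5 = 1.35 - 0.35i
Step 3: |z0 - a|^2 = 1.2^2 + 0.7^2 = 1.93; |1 - conj(a)*z0|^2 = 1.35^2 + (-0.35)^2 = 1.945
Step 4: |B_a(0.5)| = sqrt(1.93 / 1.945) = sqrt(0.992288)
Step 5: = 0.9961

0.9961


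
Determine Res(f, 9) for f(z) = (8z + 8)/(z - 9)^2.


Step 1: Pole of order 2 at z = 9
Step 2: Res = lim d/dz [(z - 9)^2 * f(z)] as z -> 9
Step 3: (z - 9)^2 * f(z) = 8z + 8
Step 4: d/dz[8z + 8] = 8

8


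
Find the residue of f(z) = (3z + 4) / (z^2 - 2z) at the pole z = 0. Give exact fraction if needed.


Step 1: Q(z) = z^2 - 2z = (z)(z - 2)
Step 2: Q'(z) = 2z - 2
Step 3: Q'(0) = -2, P(0) = 4
Step 4: Res = P(0)/Q'(0) = 4/(-2) = -2

-2


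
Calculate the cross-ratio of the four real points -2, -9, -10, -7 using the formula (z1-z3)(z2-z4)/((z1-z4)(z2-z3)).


Step 1: (z1-z3)(z2-z4) = 8 * (-2) = -16
Step 2: (z1-z4)(z2-z3) = 5 * 1 = 5
Step 3: Cross-ratio = -16/5 = -16/5

-16/5


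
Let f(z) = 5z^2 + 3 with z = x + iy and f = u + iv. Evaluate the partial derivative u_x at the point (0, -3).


Step 1: f(z) = 5(x+iy)^2 + 3
Step 2: u = 5(x^2 - y^2) + 3
Step 3: u_x = 10x + 0
Step 4: At (0, -3): u_x = 0 + 0 = 0

0


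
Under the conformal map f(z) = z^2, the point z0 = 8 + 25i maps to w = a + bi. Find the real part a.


Step 1: z0 = 8 + 25i
Step 2: z0^2 = 8^2 - 25^2 + 400i
Step 3: real part = 64 - 625 = -561

-561


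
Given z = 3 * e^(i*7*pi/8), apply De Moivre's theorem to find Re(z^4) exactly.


Step 1: By De Moivre's theorem, z^4 = 3^4 * e^(i*4*7*pi/8) = 81 * (cos(7*pi/2) + i*sin(7*pi/2))
Step 2: |z|^4 = 3^4 = 81
Step 3: Reduce the angle mod 2*pi: 7*pi/2 - 2*pi = 3*pi/2
Step 4: cos(3*pi/2) = 0
Step 5: Re(z^4) = 81 * 0 = 0

0


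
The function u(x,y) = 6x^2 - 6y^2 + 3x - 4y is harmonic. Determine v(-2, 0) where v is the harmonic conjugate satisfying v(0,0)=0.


Step 1: v_x = -u_y = 12y + 4
Step 2: v_y = u_x = 12x + 3
Step 3: v = 12xy + 4x + 3y + C
Step 4: v(0,0) = 0 => C = 0
Step 5: v(-2, 0) = -8

-8


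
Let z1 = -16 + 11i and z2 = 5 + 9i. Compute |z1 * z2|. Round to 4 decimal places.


Step 1: |z1| = sqrt((-16)^2 + 11^2) = sqrt(377)
Step 2: |z2| = sqrt(5^2 + 9^2) = sqrt(106)
Step 3: |z1*z2| = |z1|*|z2| = sqrt(377) * sqrt(106) = sqrt(377 * 106) = sqrt(39962)
Step 4: = 199.905

199.905


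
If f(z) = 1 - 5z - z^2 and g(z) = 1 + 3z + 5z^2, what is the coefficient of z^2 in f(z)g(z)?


Step 1: z^2 term in f*g comes from: (1)*(5z^2) + (-5z)*(3z) + (-z^2)*(1)
Step 2: = 5 - 15 - 1
Step 3: = -11

-11


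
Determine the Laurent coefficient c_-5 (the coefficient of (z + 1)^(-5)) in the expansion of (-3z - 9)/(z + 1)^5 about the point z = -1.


Step 1: Write the numerator in powers of (z + 1): -3z - 9 = -3(z + 1) + (-3*(-1) - 9) = -3(z + 1) - 6
Step 2: Divide by (z + 1)^5: f(z) = -6(z + 1)^(-5) - 3(z + 1)^(-4)
Step 3: This finite sum is the Laurent series of f about z = -1.
Step 4: Coefficient of (z + 1)^(-5) = -3*(-1) - 9 = -6

-6


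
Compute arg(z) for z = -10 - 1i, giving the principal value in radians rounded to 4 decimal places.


Step 1: z = -10 - 1i
Step 2: arg(z) = atan2(-1, -10)
Step 3: arg(z) = -3.0419

-3.0419


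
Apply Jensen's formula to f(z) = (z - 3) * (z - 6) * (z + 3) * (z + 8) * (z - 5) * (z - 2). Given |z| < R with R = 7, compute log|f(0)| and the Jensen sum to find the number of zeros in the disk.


Jensen's formula: (1/2pi)*integral log|f(Re^it)|dt = log|f(0)| + sum_{|a_k|<R} log(R/|a_k|)
Step 1: f(0) = (-3) * (-6) * 3 * 8 * (-5) * (-2) = 4320
Step 2: log|f(0)| = log|3| + log|6| + log|-3| + log|-8| + log|5| + log|2| = 8.371
Step 3: Zeros inside |z| < 7: 3, 6, -3, 5, 2
Step 4: Jensen sum = log(7/3) + log(7/6) + log(7/3) + log(7/5) + log(7/2) = 3.438
Step 5: n(R) = number of terms in the Jensen sum = count of zeros inside |z| < 7 = 5

5


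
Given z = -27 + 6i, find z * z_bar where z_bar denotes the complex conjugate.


Step 1: conj(z) = -27 - 6i
Step 2: z * conj(z) = (-27)^2 + 6^2
Step 3: = 729 + 36 = 765

765


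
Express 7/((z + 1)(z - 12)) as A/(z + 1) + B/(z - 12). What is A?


Step 1: Multiply both sides by (z + 1) and set z = -1
Step 2: A = 7 / (-1 - 12)
Step 3: A = 7 / (-13)
Step 4: A = -7/13

-7/13


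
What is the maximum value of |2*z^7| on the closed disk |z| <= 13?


Step 1: On |z| = 13, |f(z)| = 2 * |z|^7 = 2 * 13^7
Step 2: By maximum modulus principle, maximum is on boundary.
Step 3: Maximum = 2 * 62748517 = 125497034

125497034


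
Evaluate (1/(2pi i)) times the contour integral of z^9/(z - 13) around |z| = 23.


Step 1: f(z) = z^9, a = 13 is inside |z| = 23
Step 2: By Cauchy integral formula: (1/(2pi*i)) * integral = f(a)
Step 3: f(13) = 13^9 = 10604499373

10604499373


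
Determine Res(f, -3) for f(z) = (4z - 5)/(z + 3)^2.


Step 1: Pole of order 2 at z = -3
Step 2: Res = lim d/dz [(z + 3)^2 * f(z)] as z -> -3
Step 3: (z + 3)^2 * f(z) = 4z - 5
Step 4: d/dz[4z - 5] = 4

4


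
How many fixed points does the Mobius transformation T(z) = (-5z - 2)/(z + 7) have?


Step 1: Fixed points satisfy T(z) = z
Step 2: z^2 + 12z + 2 = 0
Step 3: Discriminant = 12^2 - 4*1*2 = 136
Step 4: Number of fixed points = 2

2


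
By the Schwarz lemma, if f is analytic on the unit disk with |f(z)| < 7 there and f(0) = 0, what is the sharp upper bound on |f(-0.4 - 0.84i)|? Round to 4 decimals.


Step 1: g = f/7 maps D -> D with g(0) = 0, so by the Schwarz lemma |g(z)| <= |z|, i.e. |f(z)| <= 7|z|; this is sharp (f(z) = 7z).
Step 2: |z0|^2 = (-0.4)^2 + (-0.84)^2 = 0.8656
Step 3: |z0| = sqrt(0.8656) = 0.930376
Step 4: Best bound = 7 * |z0| = 7 * 0.930376 = 6.5126

6.5126


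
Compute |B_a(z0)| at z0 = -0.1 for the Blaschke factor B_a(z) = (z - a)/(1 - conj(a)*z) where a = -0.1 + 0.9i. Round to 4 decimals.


Step 1: Numerator z0 - a = -0.1 - (-0.1 + 0.9i) = 0 - 0.9i
Step 2: Denominator 1 - conj(a)*z0 = 1 - (-0.1 - 0.9i)*(-0.1) = 0.99 - 0.09i
Step 3: |z0 - a|^2 = 0^2 + (-0.9)^2 = 0.81; |1 - conj(a)*z0|^2 = 0.99^2 + (-0.09)^2 = 0.9882
Step 4: |B_a(-0.1)| = sqrt(0.81 / 0.9882) = sqrt(0.819672)
Step 5: = 0.9054

0.9054


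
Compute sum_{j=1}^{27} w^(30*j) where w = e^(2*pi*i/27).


Step 1: The sum sum_{j=1}^{n} w^(k*j) equals n if n | k, else 0.
Step 2: Here n = 27, k = 30
Step 3: Does n divide k? 27 | 30 -> False
Step 4: Sum = 0

0


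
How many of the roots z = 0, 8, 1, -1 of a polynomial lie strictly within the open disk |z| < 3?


Step 1: Check each root:
  z = 0: |0| = 0 < 3
  z = 8: |8| = 8 >= 3
  z = 1: |1| = 1 < 3
  z = -1: |-1| = 1 < 3
Step 2: Count = 3

3


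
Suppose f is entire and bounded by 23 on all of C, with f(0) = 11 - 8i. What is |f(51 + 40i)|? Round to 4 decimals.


Step 1: By Liouville's theorem, a bounded entire function is constant.
Step 2: f(z) = f(0) = 11 - 8i for all z.
Step 3: |f(w)| = |11 - 8i| = sqrt(121 + 64)
Step 4: = 13.6015

13.6015


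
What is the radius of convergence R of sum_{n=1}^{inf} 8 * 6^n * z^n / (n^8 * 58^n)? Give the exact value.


Step 1: General term a_n = 8 * 6^n / (n^8 * 58^n)
Step 2: By the root test, |a_n|^(1/n) = 8^(1/n) * 6 / (n^(8/n) * 58) -> 6/58 as n -> infinity (since 8^(1/n) -> 1 and n^(8/n) -> 1)
Step 3: R = 1/lim|a_n|^(1/n) = 58/6 = 29/3

29/3


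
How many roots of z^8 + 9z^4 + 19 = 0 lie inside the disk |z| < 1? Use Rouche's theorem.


Step 1: On |z| = 1 the three terms have sizes |z^8| = 1^8 = 1, |9z^4| = 9*1^4 = 9, |19| = 19
Step 2: The dominant term is g(z) = 19; let h(z) = z^8 + 9z^4 so f = g + h
Step 3: On |z| = 1: |g| = 19 and |h| <= 1 + 9 = 10
Step 4: Since 19 > 10, |h| < |g| on |z| = 1, so by Rouche f has the same number of zeros as g inside |z| < 1
Step 5: g(z) = 19 is a nonzero constant with no zeros inside |z| < 1. Answer = 0

0


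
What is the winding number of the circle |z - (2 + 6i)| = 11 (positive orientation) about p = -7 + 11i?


Step 1: Center c = (2, 6), radius = 11
Step 2: |p - c|^2 = (-9)^2 + 5^2 = 106
Step 3: r^2 = 121
Step 4: |p-c| < r so winding number = 1

1


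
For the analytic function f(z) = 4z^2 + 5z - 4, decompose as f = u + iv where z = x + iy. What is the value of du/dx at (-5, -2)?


Step 1: f(z) = 4(x+iy)^2 + 5(x+iy) - 4
Step 2: u = 4(x^2 - y^2) + 5x - 4
Step 3: u_x = 8x + 5
Step 4: At (-5, -2): u_x = -40 + 5 = -35

-35


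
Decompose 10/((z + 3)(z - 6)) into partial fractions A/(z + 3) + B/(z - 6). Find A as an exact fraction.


Step 1: Multiply both sides by (z + 3) and set z = -3
Step 2: A = 10 / (-3 - 6)
Step 3: A = 10 / (-9)
Step 4: A = -10/9

-10/9


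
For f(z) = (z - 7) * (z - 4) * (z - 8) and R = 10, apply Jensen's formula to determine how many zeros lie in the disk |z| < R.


Jensen's formula: (1/2pi)*integral log|f(Re^it)|dt = log|f(0)| + sum_{|a_k|<R} log(R/|a_k|)
Step 1: f(0) = (-7) * (-4) * (-8) = -224
Step 2: log|f(0)| = log|7| + log|4| + log|8| = 5.4116
Step 3: Zeros inside |z| < 10: 7, 4, 8
Step 4: Jensen sum = log(10/7) + log(10/4) + log(10/8) = 1.4961
Step 5: n(R) = number of terms in the Jensen sum = count of zeros inside |z| < 10 = 3

3


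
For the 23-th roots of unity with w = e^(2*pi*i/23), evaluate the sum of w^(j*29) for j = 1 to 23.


Step 1: The sum sum_{j=1}^{n} w^(k*j) equals n if n | k, else 0.
Step 2: Here n = 23, k = 29
Step 3: Does n divide k? 23 | 29 -> False
Step 4: Sum = 0

0


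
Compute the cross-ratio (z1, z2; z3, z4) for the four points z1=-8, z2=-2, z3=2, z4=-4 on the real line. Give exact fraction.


Step 1: (z1-z3)(z2-z4) = (-10) * 2 = -20
Step 2: (z1-z4)(z2-z3) = (-4) * (-4) = 16
Step 3: Cross-ratio = -20/16 = -5/4

-5/4


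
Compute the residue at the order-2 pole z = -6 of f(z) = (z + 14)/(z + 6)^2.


Step 1: Pole of order 2 at z = -6
Step 2: Res = lim d/dz [(z + 6)^2 * f(z)] as z -> -6
Step 3: (z + 6)^2 * f(z) = z + 14
Step 4: d/dz[z + 14] = 1

1


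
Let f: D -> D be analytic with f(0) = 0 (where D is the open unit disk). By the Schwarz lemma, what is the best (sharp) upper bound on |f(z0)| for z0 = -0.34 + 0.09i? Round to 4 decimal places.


Step 1: Schwarz lemma: if f: D -> D is analytic with f(0) = 0, then |f(z)| <= |z| for all z in D, and this is sharp (f(z) = z).
Step 2: |z0|^2 = (-0.34)^2 + 0.09^2 = 0.1237
Step 3: |z0| = sqrt(0.1237) = 0.35171
Step 4: Best bound = |z0| = 0.3517

0.3517


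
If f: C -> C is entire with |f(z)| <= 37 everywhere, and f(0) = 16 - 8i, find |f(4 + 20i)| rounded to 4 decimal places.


Step 1: By Liouville's theorem, a bounded entire function is constant.
Step 2: f(z) = f(0) = 16 - 8i for all z.
Step 3: |f(w)| = |16 - 8i| = sqrt(256 + 64)
Step 4: = 17.8885

17.8885


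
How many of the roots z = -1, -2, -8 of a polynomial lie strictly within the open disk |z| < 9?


Step 1: Check each root:
  z = -1: |-1| = 1 < 9
  z = -2: |-2| = 2 < 9
  z = -8: |-8| = 8 < 9
Step 2: Count = 3

3


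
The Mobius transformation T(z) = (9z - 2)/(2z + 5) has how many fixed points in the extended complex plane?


Step 1: Fixed points satisfy T(z) = z
Step 2: 2z^2 - 4z + 2 = 0
Step 3: Discriminant = (-4)^2 - 4*2*2 = 0
Step 4: Number of fixed points = 1

1


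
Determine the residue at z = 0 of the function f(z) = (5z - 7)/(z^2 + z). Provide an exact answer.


Step 1: Q(z) = z^2 + z = (z)(z + 1)
Step 2: Q'(z) = 2z + 1
Step 3: Q'(0) = 1, P(0) = -7
Step 4: Res = P(0)/Q'(0) = -7/1 = -7

-7


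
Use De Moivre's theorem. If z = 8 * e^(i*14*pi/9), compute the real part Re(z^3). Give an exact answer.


Step 1: By De Moivre's theorem, z^3 = 8^3 * e^(i*3*14*pi/9) = 512 * (cos(14*pi/3) + i*sin(14*pi/3))
Step 2: |z|^3 = 8^3 = 512
Step 3: Reduce the angle mod 2*pi: 14*pi/3 - 4*pi = 2*pi/3
Step 4: cos(2*pi/3) = -1/2
Step 5: Re(z^3) = 512 * (-1/2) = -256

-256


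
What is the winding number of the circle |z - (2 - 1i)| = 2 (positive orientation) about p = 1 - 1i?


Step 1: Center c = (2, -1), radius = 2
Step 2: |p - c|^2 = (-1)^2 + 0^2 = 1
Step 3: r^2 = 4
Step 4: |p-c| < r so winding number = 1

1


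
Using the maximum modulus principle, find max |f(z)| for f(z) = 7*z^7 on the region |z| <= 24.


Step 1: On |z| = 24, |f(z)| = 7 * |z|^7 = 7 * 24^7
Step 2: By maximum modulus principle, maximum is on boundary.
Step 3: Maximum = 7 * 4586471424 = 32105299968

32105299968


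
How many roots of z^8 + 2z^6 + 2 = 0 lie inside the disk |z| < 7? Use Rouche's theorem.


Step 1: On |z| = 7 the three terms have sizes |z^8| = 7^8 = 5764801, |2z^6| = 2*7^6 = 235298, |2| = 2
Step 2: The dominant term is g(z) = z^8; let h(z) = 2z^6 + 2 so f = g + h
Step 3: On |z| = 7: |g| = 5764801 and |h| <= 235298 + 2 = 235300
Step 4: Since 5764801 > 235300, |h| < |g| on |z| = 7, so by Rouche f has the same number of zeros as g inside |z| < 7
Step 5: g(z) = z^8 has 8 zeros (all at the origin) inside |z| < 7. Answer = 8

8


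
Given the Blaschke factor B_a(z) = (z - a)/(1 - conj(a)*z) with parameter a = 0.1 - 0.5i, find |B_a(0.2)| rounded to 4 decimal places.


Step 1: Numerator z0 - a = 0.2 - (0.1 - 0.5i) = 0.1 + 0.5i
Step 2: Denominator 1 - conj(a)*z0 = 1 - (0.1 + 0.5i)*0.2 = 0.98 - 0.1i
Step 3: |z0 - a|^2 = 0.1^2 + 0.5^2 = 0.26; |1 - conj(a)*z0|^2 = 0.98^2 + (-0.1)^2 = 0.9704
Step 4: |B_a(0.2)| = sqrt(0.26 / 0.9704) = sqrt(0.267931)
Step 5: = 0.5176

0.5176


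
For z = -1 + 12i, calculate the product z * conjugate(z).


Step 1: conj(z) = -1 - 12i
Step 2: z * conj(z) = (-1)^2 + 12^2
Step 3: = 1 + 144 = 145

145


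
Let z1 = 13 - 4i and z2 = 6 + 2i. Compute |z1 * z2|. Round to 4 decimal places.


Step 1: |z1| = sqrt(13^2 + (-4)^2) = sqrt(185)
Step 2: |z2| = sqrt(6^2 + 2^2) = sqrt(40)
Step 3: |z1*z2| = |z1|*|z2| = sqrt(185) * sqrt(40) = sqrt(185 * 40) = sqrt(7400)
Step 4: = 86.0233

86.0233


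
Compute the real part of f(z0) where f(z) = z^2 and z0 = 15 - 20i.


Step 1: z0 = 15 - 20i
Step 2: z0^2 = 15^2 - (-20)^2 - 600i
Step 3: real part = 225 - 400 = -175

-175


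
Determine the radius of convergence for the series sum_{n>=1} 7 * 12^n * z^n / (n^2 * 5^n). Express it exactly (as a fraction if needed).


Step 1: General term a_n = 7 * 12^n / (n^2 * 5^n)
Step 2: By the root test, |a_n|^(1/n) = 7^(1/n) * 12 / (n^(2/n) * 5) -> 12/5 as n -> infinity (since 7^(1/n) -> 1 and n^(2/n) -> 1)
Step 3: R = 1/lim|a_n|^(1/n) = 5/12

5/12


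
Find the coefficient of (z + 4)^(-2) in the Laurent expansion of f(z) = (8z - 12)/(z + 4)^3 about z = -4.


Step 1: Write the numerator in powers of (z + 4): 8z - 12 = 8(z + 4) + (8*(-4) - 12) = 8(z + 4) - 44
Step 2: Divide by (z + 4)^3: f(z) = -44(z + 4)^(-3) + 8(z + 4)^(-2)
Step 3: This finite sum is the Laurent series of f about z = -4.
Step 4: Coefficient of (z + 4)^(-2) = coefficient of (z + 4) in the re-centred numerator = 8

8


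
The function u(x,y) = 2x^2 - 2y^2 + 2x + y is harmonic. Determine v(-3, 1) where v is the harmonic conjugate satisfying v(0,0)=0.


Step 1: v_x = -u_y = 4y - 1
Step 2: v_y = u_x = 4x + 2
Step 3: v = 4xy - x + 2y + C
Step 4: v(0,0) = 0 => C = 0
Step 5: v(-3, 1) = -7

-7


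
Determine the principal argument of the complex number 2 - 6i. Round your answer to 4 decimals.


Step 1: z = 2 - 6i
Step 2: arg(z) = atan2(-6, 2)
Step 3: arg(z) = -1.249

-1.249


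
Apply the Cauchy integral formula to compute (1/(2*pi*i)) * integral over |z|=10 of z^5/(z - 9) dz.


Step 1: f(z) = z^5, a = 9 is inside |z| = 10
Step 2: By Cauchy integral formula: (1/(2pi*i)) * integral = f(a)
Step 3: f(9) = 9^5 = 59049

59049


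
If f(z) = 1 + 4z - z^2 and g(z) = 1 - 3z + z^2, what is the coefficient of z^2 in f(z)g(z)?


Step 1: z^2 term in f*g comes from: (1)*(z^2) + (4z)*(-3z) + (-z^2)*(1)
Step 2: = 1 - 12 - 1
Step 3: = -12

-12


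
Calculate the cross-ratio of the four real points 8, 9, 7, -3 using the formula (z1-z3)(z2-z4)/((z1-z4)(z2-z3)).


Step 1: (z1-z3)(z2-z4) = 1 * 12 = 12
Step 2: (z1-z4)(z2-z3) = 11 * 2 = 22
Step 3: Cross-ratio = 12/22 = 6/11

6/11


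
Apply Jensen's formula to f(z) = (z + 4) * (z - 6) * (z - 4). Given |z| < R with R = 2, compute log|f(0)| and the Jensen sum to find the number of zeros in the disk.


Jensen's formula: (1/2pi)*integral log|f(Re^it)|dt = log|f(0)| + sum_{|a_k|<R} log(R/|a_k|)
Step 1: f(0) = 4 * (-6) * (-4) = 96
Step 2: log|f(0)| = log|-4| + log|6| + log|4| = 4.5643
Step 3: Zeros inside |z| < 2: none
Step 4: Jensen sum = (empty sum) = 0
Step 5: n(R) = number of terms in the Jensen sum = count of zeros inside |z| < 2 = 0

0


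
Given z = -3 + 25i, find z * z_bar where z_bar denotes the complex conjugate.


Step 1: conj(z) = -3 - 25i
Step 2: z * conj(z) = (-3)^2 + 25^2
Step 3: = 9 + 625 = 634

634


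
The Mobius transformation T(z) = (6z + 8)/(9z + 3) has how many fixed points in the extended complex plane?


Step 1: Fixed points satisfy T(z) = z
Step 2: 9z^2 - 3z - 8 = 0
Step 3: Discriminant = (-3)^2 - 4*9*(-8) = 297
Step 4: Number of fixed points = 2

2


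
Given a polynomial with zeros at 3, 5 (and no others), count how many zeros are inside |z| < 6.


Step 1: Check each root:
  z = 3: |3| = 3 < 6
  z = 5: |5| = 5 < 6
Step 2: Count = 2

2


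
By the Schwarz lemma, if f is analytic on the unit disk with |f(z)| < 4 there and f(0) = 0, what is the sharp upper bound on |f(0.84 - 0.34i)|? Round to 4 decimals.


Step 1: g = f/4 maps D -> D with g(0) = 0, so by the Schwarz lemma |g(z)| <= |z|, i.e. |f(z)| <= 4|z|; this is sharp (f(z) = 4z).
Step 2: |z0|^2 = 0.84^2 + (-0.34)^2 = 0.8212
Step 3: |z0| = sqrt(0.8212) = 0.906201
Step 4: Best bound = 4 * |z0| = 4 * 0.906201 = 3.6248

3.6248


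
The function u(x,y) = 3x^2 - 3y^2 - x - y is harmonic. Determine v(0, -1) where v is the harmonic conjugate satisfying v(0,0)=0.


Step 1: v_x = -u_y = 6y + 1
Step 2: v_y = u_x = 6x - 1
Step 3: v = 6xy + x - y + C
Step 4: v(0,0) = 0 => C = 0
Step 5: v(0, -1) = 1

1


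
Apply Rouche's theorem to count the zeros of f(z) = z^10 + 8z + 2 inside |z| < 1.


Step 1: On |z| = 1 the three terms have sizes |z^10| = 1^10 = 1, |8z| = 8*1 = 8, |2| = 2
Step 2: The dominant term is g(z) = 8z; let h(z) = z^10 + 2 so f = g + h
Step 3: On |z| = 1: |g| = 8 and |h| <= 1 + 2 = 3
Step 4: Since 8 > 3, |h| < |g| on |z| = 1, so by Rouche f has the same number of zeros as g inside |z| < 1
Step 5: g(z) = 8z has 1 zero (at the origin, multiplicity 1) inside |z| < 1. Answer = 1

1


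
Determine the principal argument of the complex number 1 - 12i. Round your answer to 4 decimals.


Step 1: z = 1 - 12i
Step 2: arg(z) = atan2(-12, 1)
Step 3: arg(z) = -1.4877

-1.4877


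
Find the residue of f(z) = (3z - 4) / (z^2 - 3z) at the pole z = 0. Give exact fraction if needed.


Step 1: Q(z) = z^2 - 3z = (z)(z - 3)
Step 2: Q'(z) = 2z - 3
Step 3: Q'(0) = -3, P(0) = -4
Step 4: Res = P(0)/Q'(0) = -4/(-3) = 4/3

4/3


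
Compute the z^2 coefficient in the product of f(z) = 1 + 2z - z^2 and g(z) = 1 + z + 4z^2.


Step 1: z^2 term in f*g comes from: (1)*(4z^2) + (2z)*(z) + (-z^2)*(1)
Step 2: = 4 + 2 - 1
Step 3: = 5

5


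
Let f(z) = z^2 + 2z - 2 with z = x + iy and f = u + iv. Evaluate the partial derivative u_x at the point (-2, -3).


Step 1: f(z) = (x+iy)^2 + 2(x+iy) - 2
Step 2: u = (x^2 - y^2) + 2x - 2
Step 3: u_x = 2x + 2
Step 4: At (-2, -3): u_x = -4 + 2 = -2

-2


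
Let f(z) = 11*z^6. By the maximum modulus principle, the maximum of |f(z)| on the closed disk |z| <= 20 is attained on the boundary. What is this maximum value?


Step 1: On |z| = 20, |f(z)| = 11 * |z|^6 = 11 * 20^6
Step 2: By maximum modulus principle, maximum is on boundary.
Step 3: Maximum = 11 * 64000000 = 704000000

704000000


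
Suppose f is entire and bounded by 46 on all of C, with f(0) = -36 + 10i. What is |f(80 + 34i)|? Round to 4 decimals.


Step 1: By Liouville's theorem, a bounded entire function is constant.
Step 2: f(z) = f(0) = -36 + 10i for all z.
Step 3: |f(w)| = |-36 + 10i| = sqrt(1296 + 100)
Step 4: = 37.3631

37.3631


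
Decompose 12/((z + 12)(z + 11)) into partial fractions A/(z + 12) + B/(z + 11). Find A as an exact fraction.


Step 1: Multiply both sides by (z + 12) and set z = -12
Step 2: A = 12 / (-12 + 11)
Step 3: A = 12 / (-1)
Step 4: A = -12

-12


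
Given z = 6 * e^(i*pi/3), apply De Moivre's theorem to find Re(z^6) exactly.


Step 1: By De Moivre's theorem, z^6 = 6^6 * e^(i*6*pi/3) = 46656 * (cos(2*pi) + i*sin(2*pi))
Step 2: |z|^6 = 6^6 = 46656
Step 3: Reduce the angle mod 2*pi: 2*pi - 2*pi = 0
Step 4: cos(0) = 1
Step 5: Re(z^6) = 46656 * 1 = 46656

46656


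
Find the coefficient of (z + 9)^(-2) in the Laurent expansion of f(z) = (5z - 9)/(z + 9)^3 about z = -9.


Step 1: Write the numerator in powers of (z + 9): 5z - 9 = 5(z + 9) + (5*(-9) - 9) = 5(z + 9) - 54
Step 2: Divide by (z + 9)^3: f(z) = -54(z + 9)^(-3) + 5(z + 9)^(-2)
Step 3: This finite sum is the Laurent series of f about z = -9.
Step 4: Coefficient of (z + 9)^(-2) = coefficient of (z + 9) in the re-centred numerator = 5

5


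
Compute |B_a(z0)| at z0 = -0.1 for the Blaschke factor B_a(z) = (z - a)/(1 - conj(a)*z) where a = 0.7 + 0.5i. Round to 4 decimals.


Step 1: Numerator z0 - a = -0.1 - (0.7 + 0.5i) = -0.8 - 0.5i
Step 2: Denominator 1 - conj(a)*z0 = 1 - (0.7 - 0.5i)*(-0.1) = 1.07 - 0.05i
Step 3: |z0 - a|^2 = (-0.8)^2 + (-0.5)^2 = 0.89; |1 - conj(a)*z0|^2 = 1.07^2 + (-0.05)^2 = 1.1474
Step 4: |B_a(-0.1)| = sqrt(0.89 / 1.1474) = sqrt(0.775667)
Step 5: = 0.8807

0.8807


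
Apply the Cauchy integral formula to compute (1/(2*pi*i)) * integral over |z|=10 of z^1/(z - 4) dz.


Step 1: f(z) = z^1, a = 4 is inside |z| = 10
Step 2: By Cauchy integral formula: (1/(2pi*i)) * integral = f(a)
Step 3: f(4) = 4^1 = 4

4


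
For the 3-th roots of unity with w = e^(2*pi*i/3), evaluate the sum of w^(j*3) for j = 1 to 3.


Step 1: The sum sum_{j=1}^{n} w^(k*j) equals n if n | k, else 0.
Step 2: Here n = 3, k = 3
Step 3: Does n divide k? 3 | 3 -> True
Step 4: Sum = 3

3


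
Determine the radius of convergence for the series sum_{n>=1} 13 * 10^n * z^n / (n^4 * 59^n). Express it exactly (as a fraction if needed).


Step 1: General term a_n = 13 * 10^n / (n^4 * 59^n)
Step 2: By the root test, |a_n|^(1/n) = 13^(1/n) * 10 / (n^(4/n) * 59) -> 10/59 as n -> infinity (since 13^(1/n) -> 1 and n^(4/n) -> 1)
Step 3: R = 1/lim|a_n|^(1/n) = 59/10

59/10


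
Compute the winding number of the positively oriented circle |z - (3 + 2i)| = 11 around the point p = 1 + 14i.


Step 1: Center c = (3, 2), radius = 11
Step 2: |p - c|^2 = (-2)^2 + 12^2 = 148
Step 3: r^2 = 121
Step 4: |p-c| > r so winding number = 0

0


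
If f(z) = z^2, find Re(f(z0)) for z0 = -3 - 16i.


Step 1: z0 = -3 - 16i
Step 2: z0^2 = (-3)^2 - (-16)^2 + 96i
Step 3: real part = 9 - 256 = -247

-247


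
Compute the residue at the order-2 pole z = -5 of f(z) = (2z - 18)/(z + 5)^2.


Step 1: Pole of order 2 at z = -5
Step 2: Res = lim d/dz [(z + 5)^2 * f(z)] as z -> -5
Step 3: (z + 5)^2 * f(z) = 2z - 18
Step 4: d/dz[2z - 18] = 2

2


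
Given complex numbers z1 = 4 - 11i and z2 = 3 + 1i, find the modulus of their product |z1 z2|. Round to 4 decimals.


Step 1: |z1| = sqrt(4^2 + (-11)^2) = sqrt(137)
Step 2: |z2| = sqrt(3^2 + 1^2) = sqrt(10)
Step 3: |z1*z2| = |z1|*|z2| = sqrt(137) * sqrt(10) = sqrt(137 * 10) = sqrt(1370)
Step 4: = 37.0135

37.0135


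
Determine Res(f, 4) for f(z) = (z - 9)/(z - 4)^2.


Step 1: Pole of order 2 at z = 4
Step 2: Res = lim d/dz [(z - 4)^2 * f(z)] as z -> 4
Step 3: (z - 4)^2 * f(z) = z - 9
Step 4: d/dz[z - 9] = 1

1


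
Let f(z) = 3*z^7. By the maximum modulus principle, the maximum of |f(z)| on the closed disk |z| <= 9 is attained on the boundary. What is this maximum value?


Step 1: On |z| = 9, |f(z)| = 3 * |z|^7 = 3 * 9^7
Step 2: By maximum modulus principle, maximum is on boundary.
Step 3: Maximum = 3 * 4782969 = 14348907

14348907


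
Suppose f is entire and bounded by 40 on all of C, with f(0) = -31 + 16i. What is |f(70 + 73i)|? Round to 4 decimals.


Step 1: By Liouville's theorem, a bounded entire function is constant.
Step 2: f(z) = f(0) = -31 + 16i for all z.
Step 3: |f(w)| = |-31 + 16i| = sqrt(961 + 256)
Step 4: = 34.8855

34.8855


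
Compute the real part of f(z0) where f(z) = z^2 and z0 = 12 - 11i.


Step 1: z0 = 12 - 11i
Step 2: z0^2 = 12^2 - (-11)^2 - 264i
Step 3: real part = 144 - 121 = 23

23


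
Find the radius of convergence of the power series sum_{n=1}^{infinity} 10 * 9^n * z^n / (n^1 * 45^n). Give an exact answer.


Step 1: General term a_n = 10 * 9^n / (n^1 * 45^n)
Step 2: By the root test, |a_n|^(1/n) = 10^(1/n) * 9 / (n^(1/n) * 45) -> 9/45 as n -> infinity (since 10^(1/n) -> 1 and n^(1/n) -> 1)
Step 3: R = 1/lim|a_n|^(1/n) = 45/9 = 5

5


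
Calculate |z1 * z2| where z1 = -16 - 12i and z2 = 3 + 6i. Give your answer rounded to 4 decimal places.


Step 1: |z1| = sqrt((-16)^2 + (-12)^2) = sqrt(400)
Step 2: |z2| = sqrt(3^2 + 6^2) = sqrt(45)
Step 3: |z1*z2| = |z1|*|z2| = sqrt(400) * sqrt(45) = sqrt(400 * 45) = sqrt(18000)
Step 4: = 134.1641

134.1641


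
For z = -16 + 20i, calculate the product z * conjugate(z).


Step 1: conj(z) = -16 - 20i
Step 2: z * conj(z) = (-16)^2 + 20^2
Step 3: = 256 + 400 = 656

656


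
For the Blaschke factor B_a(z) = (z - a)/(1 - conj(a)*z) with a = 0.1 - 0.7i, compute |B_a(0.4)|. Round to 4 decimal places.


Step 1: Numerator z0 - a = 0.4 - (0.1 - 0.7i) = 0.3 + 0.7i
Step 2: Denominator 1 - conj(a)*z0 = 1 - (0.1 + 0.7i)*0.4 = 0.96 - 0.28i
Step 3: |z0 - a|^2 = 0.3^2 + 0.7^2 = 0.58; |1 - conj(a)*z0|^2 = 0.96^2 + (-0.28)^2 = 1
Step 4: |B_a(0.4)| = sqrt(0.58 / 1) = sqrt(0.58)
Step 5: = 0.7616

0.7616


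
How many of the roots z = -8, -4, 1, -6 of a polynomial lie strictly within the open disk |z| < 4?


Step 1: Check each root:
  z = -8: |-8| = 8 >= 4
  z = -4: |-4| = 4 >= 4
  z = 1: |1| = 1 < 4
  z = -6: |-6| = 6 >= 4
Step 2: Count = 1

1


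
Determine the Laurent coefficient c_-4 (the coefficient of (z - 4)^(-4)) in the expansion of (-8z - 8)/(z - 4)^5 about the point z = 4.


Step 1: Write the numerator in powers of (z - 4): -8z - 8 = -8(z - 4) + (-8*4 - 8) = -8(z - 4) - 40
Step 2: Divide by (z - 4)^5: f(z) = -40(z - 4)^(-5) - 8(z - 4)^(-4)
Step 3: This finite sum is the Laurent series of f about z = 4.
Step 4: Coefficient of (z - 4)^(-4) = coefficient of (z - 4) in the re-centred numerator = -8

-8


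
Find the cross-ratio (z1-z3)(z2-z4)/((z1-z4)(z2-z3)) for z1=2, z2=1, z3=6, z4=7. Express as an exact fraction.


Step 1: (z1-z3)(z2-z4) = (-4) * (-6) = 24
Step 2: (z1-z4)(z2-z3) = (-5) * (-5) = 25
Step 3: Cross-ratio = 24/25 = 24/25

24/25


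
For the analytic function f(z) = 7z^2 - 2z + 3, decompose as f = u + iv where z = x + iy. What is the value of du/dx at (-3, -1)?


Step 1: f(z) = 7(x+iy)^2 - 2(x+iy) + 3
Step 2: u = 7(x^2 - y^2) - 2x + 3
Step 3: u_x = 14x - 2
Step 4: At (-3, -1): u_x = -42 - 2 = -44

-44


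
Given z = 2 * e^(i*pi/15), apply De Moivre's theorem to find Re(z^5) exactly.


Step 1: By De Moivre's theorem, z^5 = 2^5 * e^(i*5*pi/15) = 32 * (cos(pi/3) + i*sin(pi/3))
Step 2: |z|^5 = 2^5 = 32
Step 3: The angle pi/3 already lies in [0, 2*pi)
Step 4: cos(pi/3) = 1/2
Step 5: Re(z^5) = 32 * 1/2 = 16

16


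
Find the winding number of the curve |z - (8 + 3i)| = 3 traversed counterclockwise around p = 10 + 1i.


Step 1: Center c = (8, 3), radius = 3
Step 2: |p - c|^2 = 2^2 + (-2)^2 = 8
Step 3: r^2 = 9
Step 4: |p-c| < r so winding number = 1

1


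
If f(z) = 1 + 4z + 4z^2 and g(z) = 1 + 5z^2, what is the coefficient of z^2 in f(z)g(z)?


Step 1: z^2 term in f*g comes from: (1)*(5z^2) + (4z)*(0) + (4z^2)*(1)
Step 2: = 5 + 0 + 4
Step 3: = 9

9


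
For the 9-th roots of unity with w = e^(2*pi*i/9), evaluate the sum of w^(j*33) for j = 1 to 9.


Step 1: The sum sum_{j=1}^{n} w^(k*j) equals n if n | k, else 0.
Step 2: Here n = 9, k = 33
Step 3: Does n divide k? 9 | 33 -> False
Step 4: Sum = 0

0


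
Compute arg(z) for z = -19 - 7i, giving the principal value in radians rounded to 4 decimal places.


Step 1: z = -19 - 7i
Step 2: arg(z) = atan2(-7, -19)
Step 3: arg(z) = -2.7886

-2.7886


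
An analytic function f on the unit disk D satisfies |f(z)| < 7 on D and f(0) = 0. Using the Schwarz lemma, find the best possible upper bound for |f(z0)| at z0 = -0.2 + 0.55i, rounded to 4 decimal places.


Step 1: g = f/7 maps D -> D with g(0) = 0, so by the Schwarz lemma |g(z)| <= |z|, i.e. |f(z)| <= 7|z|; this is sharp (f(z) = 7z).
Step 2: |z0|^2 = (-0.2)^2 + 0.55^2 = 0.3425
Step 3: |z0| = sqrt(0.3425) = 0.585235
Step 4: Best bound = 7 * |z0| = 7 * 0.585235 = 4.0966

4.0966


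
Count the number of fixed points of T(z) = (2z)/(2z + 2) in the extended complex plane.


Step 1: Fixed points satisfy T(z) = z
Step 2: 2z^2 = 0
Step 3: Discriminant = 0^2 - 4*2*0 = 0
Step 4: Number of fixed points = 1

1


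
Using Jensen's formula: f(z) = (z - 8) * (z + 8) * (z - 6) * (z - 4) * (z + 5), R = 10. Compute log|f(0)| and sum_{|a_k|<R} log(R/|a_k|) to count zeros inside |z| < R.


Jensen's formula: (1/2pi)*integral log|f(Re^it)|dt = log|f(0)| + sum_{|a_k|<R} log(R/|a_k|)
Step 1: f(0) = (-8) * 8 * (-6) * (-4) * 5 = -7680
Step 2: log|f(0)| = log|8| + log|-8| + log|6| + log|4| + log|-5| = 8.9464
Step 3: Zeros inside |z| < 10: 8, -8, 6, 4, -5
Step 4: Jensen sum = log(10/8) + log(10/8) + log(10/6) + log(10/4) + log(10/5) = 2.5666
Step 5: n(R) = number of terms in the Jensen sum = count of zeros inside |z| < 10 = 5

5
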